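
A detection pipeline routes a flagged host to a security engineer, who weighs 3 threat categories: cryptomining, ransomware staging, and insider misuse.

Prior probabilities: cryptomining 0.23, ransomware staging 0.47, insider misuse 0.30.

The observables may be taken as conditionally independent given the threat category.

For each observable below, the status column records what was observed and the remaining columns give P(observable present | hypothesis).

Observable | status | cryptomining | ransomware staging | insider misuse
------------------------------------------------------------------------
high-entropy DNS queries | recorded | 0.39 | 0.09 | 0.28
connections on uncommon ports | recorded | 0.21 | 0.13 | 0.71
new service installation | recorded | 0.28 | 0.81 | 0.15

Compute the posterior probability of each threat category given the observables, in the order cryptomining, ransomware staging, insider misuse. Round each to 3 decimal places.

0.282, 0.239, 0.479

For each hypothesis, the unnormalized posterior weight is prior × product of the observable likelihoods:
  cryptomining: 0.23 × 0.39 × 0.21 × 0.28 = 0.0052744
  ransomware staging: 0.47 × 0.09 × 0.13 × 0.81 = 0.0044542
  insider misuse: 0.30 × 0.28 × 0.71 × 0.15 = 0.008946
Marginal likelihood of the evidence = 0.018675.
P(cryptomining | evidence) = 0.0052744 / 0.018675 ≈ 0.282
P(ransomware staging | evidence) = 0.0044542 / 0.018675 ≈ 0.239
P(insider misuse | evidence) = 0.008946 / 0.018675 ≈ 0.479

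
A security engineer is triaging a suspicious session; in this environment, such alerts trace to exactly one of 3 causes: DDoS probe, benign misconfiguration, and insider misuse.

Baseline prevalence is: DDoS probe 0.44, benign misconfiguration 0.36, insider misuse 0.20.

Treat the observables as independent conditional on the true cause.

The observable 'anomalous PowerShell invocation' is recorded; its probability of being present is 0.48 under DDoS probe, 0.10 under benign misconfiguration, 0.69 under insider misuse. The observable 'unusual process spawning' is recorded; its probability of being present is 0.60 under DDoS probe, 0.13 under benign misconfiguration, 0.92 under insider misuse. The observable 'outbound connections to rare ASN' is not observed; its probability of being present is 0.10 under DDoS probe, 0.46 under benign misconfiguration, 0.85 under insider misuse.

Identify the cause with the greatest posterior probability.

Multiply each prior by the joint likelihood of the observable pattern (using 1 − P(present | H) for each absent observable):
  DDoS probe: 0.44 × 0.48 × 0.60 × (1 − 0.10) = 0.11405
  benign misconfiguration: 0.36 × 0.10 × 0.13 × (1 − 0.46) = 0.0025272
  insider misuse: 0.20 × 0.69 × 0.92 × (1 − 0.85) = 0.019044
Normalizing constant Z = 0.11405 + 0.0025272 + 0.019044 = 0.13562.
P(DDoS probe | evidence) ≈ 0.11405 / 0.13562 ≈ 0.841
P(benign misconfiguration | evidence) ≈ 0.0025272 / 0.13562 ≈ 0.019
P(insider misuse | evidence) ≈ 0.019044 / 0.13562 ≈ 0.140
The largest is 0.841, so DDoS probe is most probable.

DDoS probe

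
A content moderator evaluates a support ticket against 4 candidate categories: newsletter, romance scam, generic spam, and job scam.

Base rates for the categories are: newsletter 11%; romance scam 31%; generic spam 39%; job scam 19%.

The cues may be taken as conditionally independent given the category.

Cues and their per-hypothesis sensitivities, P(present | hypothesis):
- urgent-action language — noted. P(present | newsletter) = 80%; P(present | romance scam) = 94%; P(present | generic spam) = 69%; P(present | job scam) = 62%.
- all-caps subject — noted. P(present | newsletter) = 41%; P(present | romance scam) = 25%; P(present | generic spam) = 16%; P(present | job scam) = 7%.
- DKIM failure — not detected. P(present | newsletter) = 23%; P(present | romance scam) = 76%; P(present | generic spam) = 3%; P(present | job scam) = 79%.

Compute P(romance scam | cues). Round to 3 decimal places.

0.197

Multiply each prior by the joint likelihood of the cue pattern (using 1 − P(present | H) for each absent cue):
  newsletter: 0.11 × 0.80 × 0.41 × (1 − 0.23) = 0.027782
  romance scam: 0.31 × 0.94 × 0.25 × (1 − 0.76) = 0.017484
  generic spam: 0.39 × 0.69 × 0.16 × (1 − 0.03) = 0.041764
  job scam: 0.19 × 0.62 × 0.07 × (1 − 0.79) = 0.0017317
The unnormalized weights sum to 0.088762.
P(romance scam | evidence) = 0.017484 / 0.088762 ≈ 0.197.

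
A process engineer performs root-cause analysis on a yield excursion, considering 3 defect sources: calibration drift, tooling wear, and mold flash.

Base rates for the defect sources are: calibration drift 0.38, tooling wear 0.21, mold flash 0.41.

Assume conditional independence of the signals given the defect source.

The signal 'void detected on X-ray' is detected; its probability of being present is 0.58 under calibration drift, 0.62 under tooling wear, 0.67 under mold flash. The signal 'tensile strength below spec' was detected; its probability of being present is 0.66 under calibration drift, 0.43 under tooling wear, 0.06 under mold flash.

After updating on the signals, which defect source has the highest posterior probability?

By Bayes' rule with conditional independence, the unnormalized weight for each hypothesis is prior × ∏ likelihoods:
  calibration drift: 0.38 × 0.58 × 0.66 = 0.14546
  tooling wear: 0.21 × 0.62 × 0.43 = 0.055986
  mold flash: 0.41 × 0.67 × 0.06 = 0.016482
The unnormalized weights sum to 0.21793.
P(calibration drift | evidence) ≈ 0.14546 / 0.21793 ≈ 0.667
P(tooling wear | evidence) ≈ 0.055986 / 0.21793 ≈ 0.257
P(mold flash | evidence) ≈ 0.016482 / 0.21793 ≈ 0.076
The largest is 0.667, so calibration drift is most probable.

calibration drift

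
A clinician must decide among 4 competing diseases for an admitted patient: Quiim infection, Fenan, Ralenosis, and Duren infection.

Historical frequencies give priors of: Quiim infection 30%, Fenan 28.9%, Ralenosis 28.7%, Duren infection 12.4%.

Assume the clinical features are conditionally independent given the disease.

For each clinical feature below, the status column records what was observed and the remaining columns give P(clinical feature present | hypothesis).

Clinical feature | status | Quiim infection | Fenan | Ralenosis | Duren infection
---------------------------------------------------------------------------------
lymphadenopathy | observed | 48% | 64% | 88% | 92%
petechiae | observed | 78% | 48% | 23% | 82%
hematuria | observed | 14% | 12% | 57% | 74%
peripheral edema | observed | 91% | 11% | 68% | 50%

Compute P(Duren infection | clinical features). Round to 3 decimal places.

For each hypothesis, the unnormalized posterior weight is prior × product of the clinical feature likelihoods:
  Quiim infection: 0.300 × 0.48 × 0.78 × 0.14 × 0.91 = 0.01431
  Fenan: 0.289 × 0.64 × 0.48 × 0.12 × 0.11 = 0.0011719
  Ralenosis: 0.287 × 0.88 × 0.23 × 0.57 × 0.68 = 0.022515
  Duren infection: 0.124 × 0.92 × 0.82 × 0.74 × 0.50 = 0.034612
Normalizing constant Z = 0.01431 + 0.0011719 + 0.022515 + 0.034612 = 0.072609.
P(Duren infection | evidence) = 0.034612 / 0.072609 ≈ 0.477.

0.477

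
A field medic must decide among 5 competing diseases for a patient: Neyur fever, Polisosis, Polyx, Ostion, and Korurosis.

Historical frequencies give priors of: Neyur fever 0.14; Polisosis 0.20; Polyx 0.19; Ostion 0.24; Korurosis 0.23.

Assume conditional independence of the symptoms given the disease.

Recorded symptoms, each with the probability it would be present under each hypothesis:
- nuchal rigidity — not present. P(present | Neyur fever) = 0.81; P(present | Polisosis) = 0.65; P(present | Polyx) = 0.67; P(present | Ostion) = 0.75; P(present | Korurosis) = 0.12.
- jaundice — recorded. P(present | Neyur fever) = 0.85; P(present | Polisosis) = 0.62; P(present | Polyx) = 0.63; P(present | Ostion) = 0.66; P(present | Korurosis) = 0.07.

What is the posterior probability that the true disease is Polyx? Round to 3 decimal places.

By Bayes' rule with conditional independence, the unnormalized weight for each hypothesis is prior × ∏ likelihoods (using 1 − P(present | H) for each absent symptom):
  Neyur fever: 0.14 × (1 − 0.81) × 0.85 = 0.02261
  Polisosis: 0.20 × (1 − 0.65) × 0.62 = 0.0434
  Polyx: 0.19 × (1 − 0.67) × 0.63 = 0.039501
  Ostion: 0.24 × (1 − 0.75) × 0.66 = 0.0396
  Korurosis: 0.23 × (1 − 0.12) × 0.07 = 0.014168
Marginal likelihood of the evidence = 0.15928.
P(Polyx | evidence) = 0.039501 / 0.15928 ≈ 0.248.

0.248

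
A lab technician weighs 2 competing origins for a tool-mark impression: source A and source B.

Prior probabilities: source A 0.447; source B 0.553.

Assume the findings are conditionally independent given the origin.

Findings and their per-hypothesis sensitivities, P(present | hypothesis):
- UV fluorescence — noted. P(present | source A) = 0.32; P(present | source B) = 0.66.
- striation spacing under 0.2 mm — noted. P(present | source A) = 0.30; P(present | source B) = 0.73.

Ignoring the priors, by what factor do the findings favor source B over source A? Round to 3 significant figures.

5.02

The Bayes factor is the ratio of the joint likelihoods of the evidence pattern under the two hypotheses.
  source B: 0.66 × 0.73 = 0.4818
  source A: 0.32 × 0.30 = 0.096
Bayes factor = 0.4818 / 0.096 ≈ 5.02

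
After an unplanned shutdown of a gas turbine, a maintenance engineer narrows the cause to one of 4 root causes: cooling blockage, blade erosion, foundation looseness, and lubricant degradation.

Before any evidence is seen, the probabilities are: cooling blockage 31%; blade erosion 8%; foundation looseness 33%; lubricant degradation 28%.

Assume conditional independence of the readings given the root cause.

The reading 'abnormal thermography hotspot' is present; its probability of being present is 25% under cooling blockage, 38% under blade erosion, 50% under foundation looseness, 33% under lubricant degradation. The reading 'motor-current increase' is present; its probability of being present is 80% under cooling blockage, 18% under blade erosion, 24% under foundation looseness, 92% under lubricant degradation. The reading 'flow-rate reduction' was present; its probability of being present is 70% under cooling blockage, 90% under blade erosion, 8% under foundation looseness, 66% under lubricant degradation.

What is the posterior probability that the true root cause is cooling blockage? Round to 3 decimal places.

By Bayes' rule with conditional independence, the unnormalized weight for each hypothesis is prior × ∏ likelihoods:
  cooling blockage: 0.31 × 0.25 × 0.80 × 0.70 = 0.0434
  blade erosion: 0.08 × 0.38 × 0.18 × 0.90 = 0.0049248
  foundation looseness: 0.33 × 0.50 × 0.24 × 0.08 = 0.003168
  lubricant degradation: 0.28 × 0.33 × 0.92 × 0.66 = 0.056105
Marginal likelihood of the evidence = 0.1076.
P(cooling blockage | evidence) = 0.0434 / 0.1076 ≈ 0.403.

0.403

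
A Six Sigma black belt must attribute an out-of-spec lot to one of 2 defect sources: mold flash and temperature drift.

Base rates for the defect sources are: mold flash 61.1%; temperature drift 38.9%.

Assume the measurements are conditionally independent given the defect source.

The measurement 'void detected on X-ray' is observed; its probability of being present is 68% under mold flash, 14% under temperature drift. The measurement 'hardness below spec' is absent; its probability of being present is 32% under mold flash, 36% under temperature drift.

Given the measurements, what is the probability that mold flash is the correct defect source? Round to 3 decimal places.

For each hypothesis, the unnormalized posterior weight is prior × product of the measurement likelihoods (using 1 − P(present | H) for each absent measurement):
  mold flash: 0.611 × 0.68 × (1 − 0.32) = 0.28253
  temperature drift: 0.389 × 0.14 × (1 − 0.36) = 0.034854
The unnormalized weights sum to 0.31738.
P(mold flash | evidence) = 0.28253 / 0.31738 ≈ 0.890.

0.890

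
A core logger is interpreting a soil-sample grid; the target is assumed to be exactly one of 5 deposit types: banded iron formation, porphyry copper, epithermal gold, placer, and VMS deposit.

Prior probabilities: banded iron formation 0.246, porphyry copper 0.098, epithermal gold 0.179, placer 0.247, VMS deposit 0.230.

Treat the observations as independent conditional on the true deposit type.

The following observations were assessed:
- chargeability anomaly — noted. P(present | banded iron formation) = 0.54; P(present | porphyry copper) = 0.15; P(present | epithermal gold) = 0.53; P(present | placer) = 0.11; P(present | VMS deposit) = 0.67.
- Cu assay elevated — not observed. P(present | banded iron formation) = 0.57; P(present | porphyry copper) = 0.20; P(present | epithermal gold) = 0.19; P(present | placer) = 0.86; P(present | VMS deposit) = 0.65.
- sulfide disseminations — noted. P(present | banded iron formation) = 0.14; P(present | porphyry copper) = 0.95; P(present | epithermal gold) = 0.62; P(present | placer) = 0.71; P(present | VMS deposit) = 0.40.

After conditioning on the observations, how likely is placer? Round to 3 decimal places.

0.030

Multiply each prior by the joint likelihood of the evidence pattern (using 1 − P(present | H) for each absent observation):
  banded iron formation: 0.246 × 0.54 × (1 − 0.57) × 0.14 = 0.007997
  porphyry copper: 0.098 × 0.15 × (1 − 0.20) × 0.95 = 0.011172
  epithermal gold: 0.179 × 0.53 × (1 − 0.19) × 0.62 = 0.047644
  placer: 0.247 × 0.11 × (1 − 0.86) × 0.71 = 0.0027007
  VMS deposit: 0.230 × 0.67 × (1 − 0.65) × 0.40 = 0.021574
The unnormalized weights sum to 0.091087.
P(placer | evidence) = 0.0027007 / 0.091087 ≈ 0.030.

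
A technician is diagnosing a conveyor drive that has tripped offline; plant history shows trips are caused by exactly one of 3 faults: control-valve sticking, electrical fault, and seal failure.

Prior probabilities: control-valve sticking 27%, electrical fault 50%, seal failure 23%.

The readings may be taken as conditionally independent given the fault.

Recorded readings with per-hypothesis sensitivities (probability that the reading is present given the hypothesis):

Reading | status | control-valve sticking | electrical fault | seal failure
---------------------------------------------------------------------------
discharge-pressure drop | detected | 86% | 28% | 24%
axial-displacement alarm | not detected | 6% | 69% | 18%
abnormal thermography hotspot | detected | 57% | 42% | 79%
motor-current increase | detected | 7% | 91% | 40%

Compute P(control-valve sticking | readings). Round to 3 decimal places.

For each hypothesis, the unnormalized posterior weight is prior × product of the reading likelihoods (using 1 − P(present | H) for each absent reading):
  control-valve sticking: 0.27 × 0.86 × (1 − 0.06) × 0.57 × 0.07 = 0.0087089
  electrical fault: 0.50 × 0.28 × (1 − 0.69) × 0.42 × 0.91 = 0.016587
  seal failure: 0.23 × 0.24 × (1 − 0.18) × 0.79 × 0.40 = 0.014303
The unnormalized weights sum to 0.0396.
P(control-valve sticking | evidence) = 0.0087089 / 0.0396 ≈ 0.220.

0.220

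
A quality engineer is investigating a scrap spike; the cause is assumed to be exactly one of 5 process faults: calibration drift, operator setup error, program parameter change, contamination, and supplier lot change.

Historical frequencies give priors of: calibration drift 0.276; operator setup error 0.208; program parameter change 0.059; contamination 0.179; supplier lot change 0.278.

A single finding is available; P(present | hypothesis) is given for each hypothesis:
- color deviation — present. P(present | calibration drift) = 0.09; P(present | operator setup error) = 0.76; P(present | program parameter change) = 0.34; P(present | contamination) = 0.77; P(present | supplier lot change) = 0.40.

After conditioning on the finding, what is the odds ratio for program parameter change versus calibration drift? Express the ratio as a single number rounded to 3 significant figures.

0.808

Unnormalized posterior weight (prior times the finding likelihood) for each of the two hypotheses:
  program parameter change: 0.059 × 0.34 = 0.02006
  calibration drift: 0.276 × 0.09 = 0.02484
Posterior odds = 0.02006 / 0.02484 ≈ 0.808.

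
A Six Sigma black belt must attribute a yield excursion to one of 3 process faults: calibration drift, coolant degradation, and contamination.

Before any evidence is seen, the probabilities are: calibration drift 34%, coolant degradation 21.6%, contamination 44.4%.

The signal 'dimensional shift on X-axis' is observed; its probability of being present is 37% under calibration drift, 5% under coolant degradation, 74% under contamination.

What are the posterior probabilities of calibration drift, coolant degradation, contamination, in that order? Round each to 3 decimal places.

0.270, 0.023, 0.706

For each hypothesis, the unnormalized posterior weight is prior × likelihood:
  calibration drift: 0.340 × 0.37 = 0.1258
  coolant degradation: 0.216 × 0.05 = 0.0108
  contamination: 0.444 × 0.74 = 0.32856
Normalizing constant Z = 0.1258 + 0.0108 + 0.32856 = 0.46516.
P(calibration drift | evidence) = 0.1258 / 0.46516 ≈ 0.270
P(coolant degradation | evidence) = 0.0108 / 0.46516 ≈ 0.023
P(contamination | evidence) = 0.32856 / 0.46516 ≈ 0.706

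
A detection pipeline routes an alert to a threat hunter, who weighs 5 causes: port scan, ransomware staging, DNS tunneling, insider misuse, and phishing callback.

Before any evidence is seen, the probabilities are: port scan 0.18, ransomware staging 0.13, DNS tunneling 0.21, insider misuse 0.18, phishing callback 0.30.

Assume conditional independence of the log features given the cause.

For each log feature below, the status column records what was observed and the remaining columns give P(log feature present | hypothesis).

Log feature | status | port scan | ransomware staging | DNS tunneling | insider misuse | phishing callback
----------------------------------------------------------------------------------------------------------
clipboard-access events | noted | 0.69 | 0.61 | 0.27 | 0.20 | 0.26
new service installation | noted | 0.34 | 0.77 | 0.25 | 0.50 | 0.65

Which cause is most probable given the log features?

Multiply each prior by the joint likelihood of the log feature pattern:
  port scan: 0.18 × 0.69 × 0.34 = 0.042228
  ransomware staging: 0.13 × 0.61 × 0.77 = 0.061061
  DNS tunneling: 0.21 × 0.27 × 0.25 = 0.014175
  insider misuse: 0.18 × 0.20 × 0.50 = 0.018
  phishing callback: 0.30 × 0.26 × 0.65 = 0.0507
Normalizing constant Z = 0.042228 + 0.061061 + 0.014175 + 0.018 + 0.0507 = 0.18616.
P(port scan | evidence) ≈ 0.042228 / 0.18616 ≈ 0.227
P(ransomware staging | evidence) ≈ 0.061061 / 0.18616 ≈ 0.328
P(DNS tunneling | evidence) ≈ 0.014175 / 0.18616 ≈ 0.076
P(insider misuse | evidence) ≈ 0.018 / 0.18616 ≈ 0.097
P(phishing callback | evidence) ≈ 0.0507 / 0.18616 ≈ 0.272
The largest is 0.328, so ransomware staging is most probable.

ransomware staging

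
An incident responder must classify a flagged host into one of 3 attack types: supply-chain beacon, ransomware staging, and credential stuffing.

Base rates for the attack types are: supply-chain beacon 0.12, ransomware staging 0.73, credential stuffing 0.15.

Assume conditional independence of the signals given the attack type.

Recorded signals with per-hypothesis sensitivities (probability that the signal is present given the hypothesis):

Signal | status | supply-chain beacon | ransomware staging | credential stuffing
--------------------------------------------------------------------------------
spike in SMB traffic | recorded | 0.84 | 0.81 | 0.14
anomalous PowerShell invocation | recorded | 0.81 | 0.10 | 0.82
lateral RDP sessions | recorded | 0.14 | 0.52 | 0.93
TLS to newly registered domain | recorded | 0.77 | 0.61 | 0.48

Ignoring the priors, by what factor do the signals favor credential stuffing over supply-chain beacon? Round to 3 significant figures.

0.699

Joint likelihood of the signal pattern under each hypothesis:
  credential stuffing: 0.14 × 0.82 × 0.93 × 0.48 = 0.051247
  supply-chain beacon: 0.84 × 0.81 × 0.14 × 0.77 = 0.073347
Bayes factor = 0.051247 / 0.073347 ≈ 0.699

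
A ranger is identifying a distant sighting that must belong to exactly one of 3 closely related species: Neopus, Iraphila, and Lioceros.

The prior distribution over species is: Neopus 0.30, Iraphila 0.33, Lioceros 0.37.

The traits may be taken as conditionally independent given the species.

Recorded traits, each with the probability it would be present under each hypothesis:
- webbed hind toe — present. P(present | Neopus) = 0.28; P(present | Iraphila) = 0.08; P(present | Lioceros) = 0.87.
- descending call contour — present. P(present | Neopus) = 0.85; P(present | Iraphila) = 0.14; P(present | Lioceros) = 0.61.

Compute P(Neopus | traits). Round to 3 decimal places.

Multiply each prior by the joint likelihood of the trait pattern:
  Neopus: 0.30 × 0.28 × 0.85 = 0.0714
  Iraphila: 0.33 × 0.08 × 0.14 = 0.003696
  Lioceros: 0.37 × 0.87 × 0.61 = 0.19636
Marginal likelihood of the evidence = 0.27146.
P(Neopus | evidence) = 0.0714 / 0.27146 ≈ 0.263.

0.263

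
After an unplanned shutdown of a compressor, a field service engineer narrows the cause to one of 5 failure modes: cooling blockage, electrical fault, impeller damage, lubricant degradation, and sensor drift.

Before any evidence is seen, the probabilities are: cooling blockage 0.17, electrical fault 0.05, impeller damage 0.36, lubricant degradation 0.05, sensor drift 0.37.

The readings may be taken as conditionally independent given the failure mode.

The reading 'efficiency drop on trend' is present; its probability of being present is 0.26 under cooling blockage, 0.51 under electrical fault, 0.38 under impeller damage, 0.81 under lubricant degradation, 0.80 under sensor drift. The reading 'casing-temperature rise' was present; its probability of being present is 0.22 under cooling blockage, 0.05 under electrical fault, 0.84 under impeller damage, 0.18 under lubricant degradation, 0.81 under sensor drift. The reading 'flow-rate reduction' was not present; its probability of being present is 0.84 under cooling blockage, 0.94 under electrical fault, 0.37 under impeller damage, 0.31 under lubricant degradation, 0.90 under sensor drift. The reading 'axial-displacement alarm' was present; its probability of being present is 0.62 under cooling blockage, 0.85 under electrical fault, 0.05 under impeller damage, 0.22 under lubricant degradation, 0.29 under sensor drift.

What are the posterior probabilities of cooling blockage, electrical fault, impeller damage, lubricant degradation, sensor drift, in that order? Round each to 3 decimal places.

0.076, 0.005, 0.285, 0.087, 0.547

By Bayes' rule with conditional independence, the unnormalized weight for each hypothesis is prior × ∏ likelihoods (using 1 − P(present | H) for each absent reading):
  cooling blockage: 0.17 × 0.26 × 0.22 × (1 − 0.84) × 0.62 = 0.00096462
  electrical fault: 0.05 × 0.51 × 0.05 × (1 − 0.94) × 0.85 = 6.5025e-05
  impeller damage: 0.36 × 0.38 × 0.84 × (1 − 0.37) × 0.05 = 0.0036197
  lubricant degradation: 0.05 × 0.81 × 0.18 × (1 − 0.31) × 0.22 = 0.0011066
  sensor drift: 0.37 × 0.80 × 0.81 × (1 − 0.90) × 0.29 = 0.006953
The unnormalized weights sum to 0.012709.
P(cooling blockage | evidence) = 0.00096462 / 0.012709 ≈ 0.076
P(electrical fault | evidence) = 6.5025e-05 / 0.012709 ≈ 0.005
P(impeller damage | evidence) = 0.0036197 / 0.012709 ≈ 0.285
P(lubricant degradation | evidence) = 0.0011066 / 0.012709 ≈ 0.087
P(sensor drift | evidence) = 0.006953 / 0.012709 ≈ 0.547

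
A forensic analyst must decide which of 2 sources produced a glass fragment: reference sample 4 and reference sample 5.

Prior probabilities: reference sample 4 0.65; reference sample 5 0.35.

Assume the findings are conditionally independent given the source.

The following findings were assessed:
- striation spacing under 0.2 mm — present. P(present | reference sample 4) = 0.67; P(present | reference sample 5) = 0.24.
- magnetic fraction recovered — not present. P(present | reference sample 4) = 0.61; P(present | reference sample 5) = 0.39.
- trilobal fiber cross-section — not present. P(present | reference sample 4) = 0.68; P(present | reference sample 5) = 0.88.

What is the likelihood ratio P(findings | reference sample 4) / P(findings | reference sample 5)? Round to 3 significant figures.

The Bayes factor is the ratio of the joint likelihoods of the evidence pattern under the two hypotheses (using 1 − P(present | H) for each absent finding).
  reference sample 4: 0.67 × (1 − 0.61) × (1 − 0.68) = 0.083616
  reference sample 5: 0.24 × (1 − 0.39) × (1 − 0.88) = 0.017568
Bayes factor = 0.083616 / 0.017568 ≈ 4.76

4.76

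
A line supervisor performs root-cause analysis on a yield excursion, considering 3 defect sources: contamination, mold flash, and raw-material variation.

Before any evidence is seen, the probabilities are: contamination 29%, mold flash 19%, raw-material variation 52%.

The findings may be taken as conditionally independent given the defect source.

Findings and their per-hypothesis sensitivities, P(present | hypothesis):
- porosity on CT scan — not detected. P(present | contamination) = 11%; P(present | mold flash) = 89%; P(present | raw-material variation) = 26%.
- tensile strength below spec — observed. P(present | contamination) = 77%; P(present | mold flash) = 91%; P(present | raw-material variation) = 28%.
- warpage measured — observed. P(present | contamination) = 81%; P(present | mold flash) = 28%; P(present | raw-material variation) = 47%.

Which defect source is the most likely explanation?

For each hypothesis, the unnormalized posterior weight is prior × product of the finding likelihoods (using 1 − P(present | H) for each absent finding):
  contamination: 0.29 × (1 − 0.11) × 0.77 × 0.81 = 0.16098
  mold flash: 0.19 × (1 − 0.89) × 0.91 × 0.28 = 0.0053253
  raw-material variation: 0.52 × (1 − 0.26) × 0.28 × 0.47 = 0.05064
The unnormalized weights sum to 0.21694.
P(contamination | evidence) ≈ 0.16098 / 0.21694 ≈ 0.742
P(mold flash | evidence) ≈ 0.0053253 / 0.21694 ≈ 0.025
P(raw-material variation | evidence) ≈ 0.05064 / 0.21694 ≈ 0.233
The largest is 0.742, so contamination is most probable.

contamination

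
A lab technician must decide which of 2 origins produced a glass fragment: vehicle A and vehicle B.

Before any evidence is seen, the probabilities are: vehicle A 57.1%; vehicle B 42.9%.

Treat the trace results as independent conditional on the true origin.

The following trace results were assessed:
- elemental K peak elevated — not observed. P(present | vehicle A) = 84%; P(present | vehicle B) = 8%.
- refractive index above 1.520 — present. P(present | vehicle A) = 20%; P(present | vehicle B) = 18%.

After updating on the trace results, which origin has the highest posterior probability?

vehicle B

For each hypothesis, the unnormalized posterior weight is prior × product of the trace result likelihoods (using 1 − P(present | H) for each absent trace result):
  vehicle A: 0.571 × (1 − 0.84) × 0.20 = 0.018272
  vehicle B: 0.429 × (1 − 0.08) × 0.18 = 0.071042
Marginal likelihood of the evidence = 0.089314.
P(vehicle A | evidence) ≈ 0.018272 / 0.089314 ≈ 0.205
P(vehicle B | evidence) ≈ 0.071042 / 0.089314 ≈ 0.795
The largest is 0.795, so vehicle B is most probable.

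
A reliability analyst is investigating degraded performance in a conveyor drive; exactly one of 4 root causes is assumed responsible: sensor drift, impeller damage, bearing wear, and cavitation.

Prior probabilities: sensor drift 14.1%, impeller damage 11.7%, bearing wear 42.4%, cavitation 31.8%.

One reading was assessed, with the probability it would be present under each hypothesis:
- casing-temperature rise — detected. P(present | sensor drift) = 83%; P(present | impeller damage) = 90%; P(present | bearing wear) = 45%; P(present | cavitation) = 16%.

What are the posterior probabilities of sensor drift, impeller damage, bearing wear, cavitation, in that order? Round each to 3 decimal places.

By Bayes' rule, the unnormalized weight for each hypothesis is prior × likelihood:
  sensor drift: 0.141 × 0.83 = 0.11703
  impeller damage: 0.117 × 0.90 = 0.1053
  bearing wear: 0.424 × 0.45 = 0.1908
  cavitation: 0.318 × 0.16 = 0.05088
Marginal likelihood of the evidence = 0.46401.
P(sensor drift | evidence) = 0.11703 / 0.46401 ≈ 0.252
P(impeller damage | evidence) = 0.1053 / 0.46401 ≈ 0.227
P(bearing wear | evidence) = 0.1908 / 0.46401 ≈ 0.411
P(cavitation | evidence) = 0.05088 / 0.46401 ≈ 0.110

0.252, 0.227, 0.411, 0.110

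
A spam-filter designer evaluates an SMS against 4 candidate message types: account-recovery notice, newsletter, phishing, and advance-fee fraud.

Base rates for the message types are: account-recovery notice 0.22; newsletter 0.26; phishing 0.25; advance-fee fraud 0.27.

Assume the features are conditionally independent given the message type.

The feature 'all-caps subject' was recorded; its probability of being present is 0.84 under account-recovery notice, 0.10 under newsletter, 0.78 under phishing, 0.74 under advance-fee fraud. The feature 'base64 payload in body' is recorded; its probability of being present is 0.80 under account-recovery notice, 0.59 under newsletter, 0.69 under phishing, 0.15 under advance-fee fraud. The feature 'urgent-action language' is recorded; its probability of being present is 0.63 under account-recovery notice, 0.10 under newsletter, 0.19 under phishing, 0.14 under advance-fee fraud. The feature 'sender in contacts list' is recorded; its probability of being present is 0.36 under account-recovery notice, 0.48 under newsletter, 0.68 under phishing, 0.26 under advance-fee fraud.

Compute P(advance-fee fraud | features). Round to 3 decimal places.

0.021

By Bayes' rule with conditional independence, the unnormalized weight for each hypothesis is prior × ∏ likelihoods:
  account-recovery notice: 0.22 × 0.84 × 0.80 × 0.63 × 0.36 = 0.03353
  newsletter: 0.26 × 0.10 × 0.59 × 0.10 × 0.48 = 0.00073632
  phishing: 0.25 × 0.78 × 0.69 × 0.19 × 0.68 = 0.017384
  advance-fee fraud: 0.27 × 0.74 × 0.15 × 0.14 × 0.26 = 0.0010909
Normalizing constant Z = 0.03353 + 0.00073632 + 0.017384 + 0.0010909 = 0.052741.
P(advance-fee fraud | evidence) = 0.0010909 / 0.052741 ≈ 0.021.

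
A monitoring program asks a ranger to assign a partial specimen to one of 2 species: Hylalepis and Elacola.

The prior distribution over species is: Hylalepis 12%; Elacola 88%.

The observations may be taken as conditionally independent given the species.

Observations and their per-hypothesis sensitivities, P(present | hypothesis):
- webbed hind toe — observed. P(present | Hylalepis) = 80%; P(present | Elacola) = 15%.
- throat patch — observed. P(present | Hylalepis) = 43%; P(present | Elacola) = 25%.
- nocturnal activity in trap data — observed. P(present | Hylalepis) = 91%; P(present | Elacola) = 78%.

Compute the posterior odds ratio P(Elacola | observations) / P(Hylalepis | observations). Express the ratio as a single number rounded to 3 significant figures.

Posterior odds equal prior odds times the likelihood ratio; only the two competing hypotheses matter.
  Elacola: 0.88 × 0.15 × 0.25 × 0.78 = 0.02574
  Hylalepis: 0.12 × 0.80 × 0.43 × 0.91 = 0.037565
Posterior odds = 0.02574 / 0.037565 ≈ 0.685.

0.685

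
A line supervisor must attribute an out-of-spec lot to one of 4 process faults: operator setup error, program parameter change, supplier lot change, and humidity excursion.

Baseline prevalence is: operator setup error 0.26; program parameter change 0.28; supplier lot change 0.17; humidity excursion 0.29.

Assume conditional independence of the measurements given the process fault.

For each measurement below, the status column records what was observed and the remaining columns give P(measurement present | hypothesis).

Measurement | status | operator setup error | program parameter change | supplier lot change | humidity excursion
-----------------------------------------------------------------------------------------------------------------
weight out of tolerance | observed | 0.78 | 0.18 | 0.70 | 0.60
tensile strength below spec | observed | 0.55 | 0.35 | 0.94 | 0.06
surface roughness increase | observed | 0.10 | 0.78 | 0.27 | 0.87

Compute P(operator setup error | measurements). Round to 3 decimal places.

For each hypothesis, the unnormalized posterior weight is prior × product of the measurement likelihoods:
  operator setup error: 0.26 × 0.78 × 0.55 × 0.10 = 0.011154
  program parameter change: 0.28 × 0.18 × 0.35 × 0.78 = 0.013759
  supplier lot change: 0.17 × 0.70 × 0.94 × 0.27 = 0.030202
  humidity excursion: 0.29 × 0.60 × 0.06 × 0.87 = 0.0090828
The unnormalized weights sum to 0.064198.
P(operator setup error | evidence) = 0.011154 / 0.064198 ≈ 0.174.

0.174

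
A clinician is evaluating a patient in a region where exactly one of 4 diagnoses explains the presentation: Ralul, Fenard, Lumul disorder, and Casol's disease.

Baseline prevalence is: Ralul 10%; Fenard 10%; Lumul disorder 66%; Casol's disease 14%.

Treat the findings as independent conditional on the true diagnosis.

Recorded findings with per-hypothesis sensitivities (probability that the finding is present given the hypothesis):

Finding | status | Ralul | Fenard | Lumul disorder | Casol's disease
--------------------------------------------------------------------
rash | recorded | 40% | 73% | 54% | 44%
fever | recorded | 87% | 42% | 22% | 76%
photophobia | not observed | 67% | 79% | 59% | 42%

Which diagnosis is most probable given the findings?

By Bayes' rule with conditional independence, the unnormalized weight for each hypothesis is prior × ∏ likelihoods (using 1 − P(present | H) for each absent finding):
  Ralul: 0.10 × 0.40 × 0.87 × (1 − 0.67) = 0.011484
  Fenard: 0.10 × 0.73 × 0.42 × (1 − 0.79) = 0.0064386
  Lumul disorder: 0.66 × 0.54 × 0.22 × (1 − 0.59) = 0.032147
  Casol's disease: 0.14 × 0.44 × 0.76 × (1 − 0.42) = 0.027153
Marginal likelihood of the evidence = 0.077223.
P(Ralul | evidence) ≈ 0.011484 / 0.077223 ≈ 0.149
P(Fenard | evidence) ≈ 0.0064386 / 0.077223 ≈ 0.083
P(Lumul disorder | evidence) ≈ 0.032147 / 0.077223 ≈ 0.416
P(Casol's disease | evidence) ≈ 0.027153 / 0.077223 ≈ 0.352
The largest is 0.416, so Lumul disorder is most probable.

Lumul disorder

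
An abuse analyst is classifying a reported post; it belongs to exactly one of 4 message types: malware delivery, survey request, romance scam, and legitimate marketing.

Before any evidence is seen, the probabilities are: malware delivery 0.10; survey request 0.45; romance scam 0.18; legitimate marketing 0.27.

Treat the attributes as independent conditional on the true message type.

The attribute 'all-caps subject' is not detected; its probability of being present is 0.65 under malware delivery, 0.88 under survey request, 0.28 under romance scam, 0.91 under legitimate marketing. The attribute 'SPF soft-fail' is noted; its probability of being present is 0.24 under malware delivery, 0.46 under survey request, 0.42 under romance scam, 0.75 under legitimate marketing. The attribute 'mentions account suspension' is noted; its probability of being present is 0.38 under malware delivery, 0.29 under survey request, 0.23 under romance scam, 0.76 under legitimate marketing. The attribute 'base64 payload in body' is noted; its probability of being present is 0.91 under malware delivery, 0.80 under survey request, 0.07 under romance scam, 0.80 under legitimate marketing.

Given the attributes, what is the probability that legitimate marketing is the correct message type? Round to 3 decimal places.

By Bayes' rule with conditional independence, the unnormalized weight for each hypothesis is prior × ∏ likelihoods (using 1 − P(present | H) for each absent attribute):
  malware delivery: 0.10 × (1 − 0.65) × 0.24 × 0.38 × 0.91 = 0.0029047
  survey request: 0.45 × (1 − 0.88) × 0.46 × 0.29 × 0.80 = 0.0057629
  romance scam: 0.18 × (1 − 0.28) × 0.42 × 0.23 × 0.07 = 0.00087636
  legitimate marketing: 0.27 × (1 − 0.91) × 0.75 × 0.76 × 0.80 = 0.011081
Marginal likelihood of the evidence = 0.020625.
P(legitimate marketing | evidence) = 0.011081 / 0.020625 ≈ 0.537.

0.537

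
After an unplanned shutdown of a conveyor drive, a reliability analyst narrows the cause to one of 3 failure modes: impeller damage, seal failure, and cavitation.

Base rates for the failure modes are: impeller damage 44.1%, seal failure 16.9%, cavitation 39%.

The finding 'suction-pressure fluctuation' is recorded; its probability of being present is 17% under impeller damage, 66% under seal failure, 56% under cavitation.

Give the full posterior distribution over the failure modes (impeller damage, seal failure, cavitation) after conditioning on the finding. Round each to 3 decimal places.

For each hypothesis, the unnormalized posterior weight is prior × likelihood:
  impeller damage: 0.441 × 0.17 = 0.07497
  seal failure: 0.169 × 0.66 = 0.11154
  cavitation: 0.390 × 0.56 = 0.2184
Marginal likelihood of the evidence = 0.40491.
P(impeller damage | evidence) = 0.07497 / 0.40491 ≈ 0.185
P(seal failure | evidence) = 0.11154 / 0.40491 ≈ 0.275
P(cavitation | evidence) = 0.2184 / 0.40491 ≈ 0.539

0.185, 0.275, 0.539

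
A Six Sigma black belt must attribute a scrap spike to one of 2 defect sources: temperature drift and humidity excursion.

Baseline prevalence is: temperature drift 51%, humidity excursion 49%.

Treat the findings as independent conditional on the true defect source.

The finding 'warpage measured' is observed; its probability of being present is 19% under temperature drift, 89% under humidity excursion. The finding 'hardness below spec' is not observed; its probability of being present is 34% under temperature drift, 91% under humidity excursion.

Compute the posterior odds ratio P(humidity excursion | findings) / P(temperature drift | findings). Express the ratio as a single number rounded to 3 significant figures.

Unnormalized posterior weight (prior times the finding likelihoods) for each of the two hypotheses (using 1 − P(present | H) for each absent finding):
  humidity excursion: 0.49 × 0.89 × (1 − 0.91) = 0.039249
  temperature drift: 0.51 × 0.19 × (1 − 0.34) = 0.063954
Odds(humidity excursion : temperature drift) = 0.039249 / 0.063954 ≈ 0.614.

0.614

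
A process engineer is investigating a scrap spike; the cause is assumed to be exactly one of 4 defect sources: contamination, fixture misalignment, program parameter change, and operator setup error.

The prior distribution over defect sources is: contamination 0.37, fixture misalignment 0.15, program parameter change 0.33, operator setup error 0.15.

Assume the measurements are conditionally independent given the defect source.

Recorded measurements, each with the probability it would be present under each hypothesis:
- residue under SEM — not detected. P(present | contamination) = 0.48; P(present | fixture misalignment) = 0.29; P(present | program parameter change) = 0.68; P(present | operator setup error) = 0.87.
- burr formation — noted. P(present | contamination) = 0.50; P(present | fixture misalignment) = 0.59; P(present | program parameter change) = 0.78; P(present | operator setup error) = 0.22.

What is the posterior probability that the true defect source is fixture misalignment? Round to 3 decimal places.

For each hypothesis, the unnormalized posterior weight is prior × product of the measurement likelihoods (using 1 − P(present | H) for each absent measurement):
  contamination: 0.37 × (1 − 0.48) × 0.50 = 0.0962
  fixture misalignment: 0.15 × (1 − 0.29) × 0.59 = 0.062835
  program parameter change: 0.33 × (1 − 0.68) × 0.78 = 0.082368
  operator setup error: 0.15 × (1 − 0.87) × 0.22 = 0.00429
The unnormalized weights sum to 0.24569.
P(fixture misalignment | evidence) = 0.062835 / 0.24569 ≈ 0.256.

0.256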